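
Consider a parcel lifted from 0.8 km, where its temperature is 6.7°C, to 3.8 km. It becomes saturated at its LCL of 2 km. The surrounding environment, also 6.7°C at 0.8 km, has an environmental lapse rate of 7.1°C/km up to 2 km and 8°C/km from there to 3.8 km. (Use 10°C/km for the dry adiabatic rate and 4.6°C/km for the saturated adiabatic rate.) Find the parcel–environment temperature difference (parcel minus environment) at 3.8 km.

Parcel:
  800 → 2000 m (dry, 10°C/km): ΔT = -10 × 1.2 = -12°C → T = -5.3°C
  2000 → 3800 m (saturated, 4.6°C/km): ΔT = -4.6 × 1.8 = -8.28°C → T = -13.58°C
Environment:
  800 → 2000 m (environment, lower layer, 7.1°C/km): ΔT = -7.1 × 1.2 = -8.52°C → T = -1.82°C
  2000 → 3800 m (environment, upper layer, 8°C/km): ΔT = -8 × 1.8 = -14.4°C → T = -16.22°C
T_parcel − T_env = -13.58 − (-16.22) = +2.64°C

+2.64°C (parcel warmer than environment)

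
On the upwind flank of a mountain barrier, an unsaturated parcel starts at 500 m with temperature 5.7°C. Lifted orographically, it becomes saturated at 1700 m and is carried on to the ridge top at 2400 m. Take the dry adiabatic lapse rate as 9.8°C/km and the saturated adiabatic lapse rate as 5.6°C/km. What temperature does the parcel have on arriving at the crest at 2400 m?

-9.98°C

From 500 m to 1700 m (dry): cools by 9.8 × 1.2 = 11.76°C, giving -6.06°C.
From 1700 m to 2400 m (saturated): cools by 5.6 × 0.7 = 3.92°C, giving -9.98°C.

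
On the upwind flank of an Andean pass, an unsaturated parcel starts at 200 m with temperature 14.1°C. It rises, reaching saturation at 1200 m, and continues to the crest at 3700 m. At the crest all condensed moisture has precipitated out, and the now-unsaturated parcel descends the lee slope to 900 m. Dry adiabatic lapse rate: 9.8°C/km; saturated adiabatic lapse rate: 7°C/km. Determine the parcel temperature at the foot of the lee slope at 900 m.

200–1200 m, dry: Δz = 1 km ⇒ ΔT = -9.8°C; T = 4.3°C
1200–3700 m, saturated: Δz = 2.5 km ⇒ ΔT = -17.5°C; T = -13.2°C
3700–900 m, dry descent: Δz = 2.8 km ⇒ ΔT = +27.44°C; T = 14.24°C

14.24°C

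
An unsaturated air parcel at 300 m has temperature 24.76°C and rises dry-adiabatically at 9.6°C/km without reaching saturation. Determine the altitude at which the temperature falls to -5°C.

Height above start = (24.76 − (-5)) / 9.6 = 3.1 km
Altitude = 300 m + 3100 m = 3400 m

3400 m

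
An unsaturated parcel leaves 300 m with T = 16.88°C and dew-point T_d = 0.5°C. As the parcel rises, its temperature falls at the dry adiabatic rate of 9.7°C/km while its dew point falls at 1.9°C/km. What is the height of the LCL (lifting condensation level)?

2400 m

T and T_d converge at 9.7 − 1.9 = 7.8°C per km
Height above start = (16.88 − 0.5) / 7.8 = 2.1 km
LCL altitude = 300 m + 2100 m = 2400 m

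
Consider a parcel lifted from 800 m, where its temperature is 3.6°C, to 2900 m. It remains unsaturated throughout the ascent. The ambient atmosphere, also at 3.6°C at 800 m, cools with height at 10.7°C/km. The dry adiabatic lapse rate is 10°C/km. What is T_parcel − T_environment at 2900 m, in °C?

+1.47°C (parcel warmer than environment)

Parcel:
  800 → 2900 m (dry, 10°C/km): ΔT = -10 × 2.1 = -21°C → T = -17.4°C
Environment:
  800 → 2900 m (environment, 10.7°C/km): ΔT = -10.7 × 2.1 = -22.47°C → T = -18.87°C
T_parcel − T_env = -17.4 − (-18.87) = +1.47°C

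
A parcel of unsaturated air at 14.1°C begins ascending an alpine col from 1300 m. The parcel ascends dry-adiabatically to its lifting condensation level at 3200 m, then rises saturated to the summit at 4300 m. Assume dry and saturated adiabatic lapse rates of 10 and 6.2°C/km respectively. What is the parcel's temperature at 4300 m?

-11.72°C

1300–3200 m, dry: Δz = 1.9 km ⇒ ΔT = -19°C; T = -4.9°C
3200–4300 m, saturated: Δz = 1.1 km ⇒ ΔT = -6.82°C; T = -11.72°C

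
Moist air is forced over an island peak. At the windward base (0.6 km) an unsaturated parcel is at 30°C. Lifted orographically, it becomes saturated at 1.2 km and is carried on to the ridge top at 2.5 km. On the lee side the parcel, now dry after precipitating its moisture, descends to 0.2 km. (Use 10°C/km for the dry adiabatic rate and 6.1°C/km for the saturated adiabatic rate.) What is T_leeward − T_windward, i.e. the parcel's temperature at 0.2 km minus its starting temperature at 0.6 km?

Dry to 1200 m: -10 × 0.6 km = -6°C, so T = 24°C.
Saturated to 2500 m: -6.1 × 1.3 km = -7.93°C, so T = 16.07°C.
Dry descent to 200 m: +10 × 2.3 km = +23°C, so T = 39.07°C.
Net change vs windward start: 39.07 − 30 = +9.07°C

+9.07°C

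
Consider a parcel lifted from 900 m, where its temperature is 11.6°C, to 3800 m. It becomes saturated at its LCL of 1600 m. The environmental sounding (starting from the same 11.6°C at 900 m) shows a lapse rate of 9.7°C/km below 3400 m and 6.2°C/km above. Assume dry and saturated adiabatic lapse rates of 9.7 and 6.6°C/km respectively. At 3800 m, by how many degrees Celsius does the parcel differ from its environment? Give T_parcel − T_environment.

+5.42°C (parcel warmer than environment)

Parcel:
  From 900 m to 1600 m (dry): cools by 9.7 × 0.7 = 6.79°C, giving 4.81°C.
  From 1600 m to 3800 m (saturated): cools by 6.6 × 2.2 = 14.52°C, giving -9.71°C.
Environment:
  From 900 m to 3400 m (environment, lower layer): cools by 9.7 × 2.5 = 24.25°C, giving -12.65°C.
  From 3400 m to 3800 m (environment, upper layer): cools by 6.2 × 0.4 = 2.48°C, giving -15.13°C.
T_parcel − T_env = -9.71 − (-15.13) = +5.42°C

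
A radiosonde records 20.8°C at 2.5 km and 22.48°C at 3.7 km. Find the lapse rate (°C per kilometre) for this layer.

-1.4°C/km

Γ = −ΔT/Δz = (20.8 − 22.48) / (3700 − 2500) m
  = -1.68°C / 1.2 km = -1.4°C/km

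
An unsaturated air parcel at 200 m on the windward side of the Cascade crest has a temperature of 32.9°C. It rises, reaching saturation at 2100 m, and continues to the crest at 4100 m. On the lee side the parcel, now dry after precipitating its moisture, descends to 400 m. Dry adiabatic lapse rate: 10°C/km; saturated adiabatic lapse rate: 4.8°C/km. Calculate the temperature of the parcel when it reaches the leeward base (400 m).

41.3°C

200 → 2100 m (dry, 10°C/km): ΔT = -10 × 1.9 = -19°C → T = 13.9°C
2100 → 4100 m (saturated, 4.8°C/km): ΔT = -4.8 × 2 = -9.6°C → T = 4.3°C
4100 → 400 m (dry descent, 10°C/km): ΔT = +10 × 3.7 = +37°C → T = 41.3°C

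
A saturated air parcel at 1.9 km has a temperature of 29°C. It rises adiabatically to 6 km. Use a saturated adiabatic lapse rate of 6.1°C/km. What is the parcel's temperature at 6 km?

1900 → 6000 m (saturated adiabatic, 6.1°C/km): ΔT = -6.1 × 4.1 = -25.01°C → T = 3.99°C

3.99°C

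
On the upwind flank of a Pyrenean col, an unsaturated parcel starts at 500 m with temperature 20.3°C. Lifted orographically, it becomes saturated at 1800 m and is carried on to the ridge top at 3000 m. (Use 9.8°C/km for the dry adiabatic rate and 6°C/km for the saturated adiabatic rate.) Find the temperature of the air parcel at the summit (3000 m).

Dry to 1800 m: -9.8 × 1.3 km = -12.74°C, so T = 7.56°C.
Saturated to 3000 m: -6 × 1.2 km = -7.2°C, so T = 0.36°C.

0.36°C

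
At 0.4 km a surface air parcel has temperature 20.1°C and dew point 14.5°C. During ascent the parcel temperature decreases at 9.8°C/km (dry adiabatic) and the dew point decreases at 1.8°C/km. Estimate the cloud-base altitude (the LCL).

T and T_d converge at 9.8 − 1.8 = 8°C per km
Height above start = (20.1 − 14.5) / 8 = 0.7 km
LCL altitude = 400 m + 700 m = 1100 m

1.1 km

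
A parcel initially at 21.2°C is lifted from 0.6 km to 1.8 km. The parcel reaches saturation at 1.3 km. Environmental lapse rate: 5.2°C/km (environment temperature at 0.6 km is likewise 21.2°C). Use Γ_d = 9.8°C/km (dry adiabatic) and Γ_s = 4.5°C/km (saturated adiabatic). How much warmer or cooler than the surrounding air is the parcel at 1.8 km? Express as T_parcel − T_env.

-2.87°C (parcel cooler than environment)

Parcel:
  Dry to 1300 m: -9.8 × 0.7 km = -6.86°C, so T = 14.34°C.
  Saturated to 1800 m: -4.5 × 0.5 km = -2.25°C, so T = 12.09°C.
Environment:
  Environment to 1800 m: -5.2 × 1.2 km = -6.24°C, so T = 14.96°C.
T_parcel − T_env = 12.09 − 14.96 = -2.87°C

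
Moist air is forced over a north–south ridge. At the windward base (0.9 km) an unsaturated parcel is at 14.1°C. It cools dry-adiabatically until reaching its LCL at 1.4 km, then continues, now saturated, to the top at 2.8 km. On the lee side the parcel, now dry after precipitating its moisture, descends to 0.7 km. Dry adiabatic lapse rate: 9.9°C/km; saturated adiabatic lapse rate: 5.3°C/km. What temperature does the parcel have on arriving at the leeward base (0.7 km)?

900–1400 m, dry: Δz = 0.5 km ⇒ ΔT = -4.95°C; T = 9.15°C
1400–2800 m, saturated: Δz = 1.4 km ⇒ ΔT = -7.42°C; T = 1.73°C
2800–700 m, dry descent: Δz = 2.1 km ⇒ ΔT = +20.79°C; T = 22.52°C

22.52°C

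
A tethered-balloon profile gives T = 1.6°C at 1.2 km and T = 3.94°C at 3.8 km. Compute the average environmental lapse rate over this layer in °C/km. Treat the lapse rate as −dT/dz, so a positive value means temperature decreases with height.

Γ = −ΔT/Δz = (1.6 − 3.94) / (3800 − 1200) m
  = -2.34°C / 2.6 km = -0.9°C/km

-0.9°C/km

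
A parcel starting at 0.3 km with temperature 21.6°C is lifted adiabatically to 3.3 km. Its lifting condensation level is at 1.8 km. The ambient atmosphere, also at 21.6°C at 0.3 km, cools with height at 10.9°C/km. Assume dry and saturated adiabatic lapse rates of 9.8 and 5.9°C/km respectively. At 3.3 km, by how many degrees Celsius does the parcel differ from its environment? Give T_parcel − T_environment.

+9.15°C (parcel warmer than environment)

Parcel:
  300–1800 m, dry: Δz = 1.5 km ⇒ ΔT = -14.7°C; T = 6.9°C
  1800–3300 m, saturated: Δz = 1.5 km ⇒ ΔT = -8.85°C; T = -1.95°C
Environment:
  300–3300 m, environment: Δz = 3 km ⇒ ΔT = -32.7°C; T = -11.1°C
T_parcel − T_env = -1.95 − (-11.1) = +9.15°C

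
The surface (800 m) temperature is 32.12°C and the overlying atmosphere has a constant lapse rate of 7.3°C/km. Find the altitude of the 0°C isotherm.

5200 m

Height above start = (32.12 − 0) / 7.3 = 4.4 km
Altitude = 800 m + 4400 m = 5200 m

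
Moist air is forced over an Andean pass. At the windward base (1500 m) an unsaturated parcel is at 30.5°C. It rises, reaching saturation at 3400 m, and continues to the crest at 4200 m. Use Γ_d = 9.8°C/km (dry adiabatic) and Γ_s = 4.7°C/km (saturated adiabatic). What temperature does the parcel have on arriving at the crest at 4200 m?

8.12°C

1500–3400 m, dry: Δz = 1.9 km ⇒ ΔT = -18.62°C; T = 11.88°C
3400–4200 m, saturated: Δz = 0.8 km ⇒ ΔT = -3.76°C; T = 8.12°C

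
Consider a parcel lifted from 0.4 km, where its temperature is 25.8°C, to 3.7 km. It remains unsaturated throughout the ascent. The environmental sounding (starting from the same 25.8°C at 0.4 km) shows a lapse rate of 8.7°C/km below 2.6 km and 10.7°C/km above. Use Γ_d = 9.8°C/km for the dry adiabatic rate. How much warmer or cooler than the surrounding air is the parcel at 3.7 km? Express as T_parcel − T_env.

-1.43°C (parcel cooler than environment)

Parcel:
  From 400 m to 3700 m (dry): cools by 9.8 × 3.3 = 32.34°C, giving -6.54°C.
Environment:
  From 400 m to 2600 m (environment, lower layer): cools by 8.7 × 2.2 = 19.14°C, giving 6.66°C.
  From 2600 m to 3700 m (environment, upper layer): cools by 10.7 × 1.1 = 11.77°C, giving -5.11°C.
T_parcel − T_env = -6.54 − (-5.11) = -1.43°C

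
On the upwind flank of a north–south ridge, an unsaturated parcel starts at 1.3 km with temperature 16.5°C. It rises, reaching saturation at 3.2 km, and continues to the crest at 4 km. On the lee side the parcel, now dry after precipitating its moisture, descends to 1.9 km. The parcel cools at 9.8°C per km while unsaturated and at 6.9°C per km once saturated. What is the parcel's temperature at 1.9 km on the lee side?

1300–3200 m, dry: Δz = 1.9 km ⇒ ΔT = -18.62°C; T = -2.12°C
3200–4000 m, saturated: Δz = 0.8 km ⇒ ΔT = -5.52°C; T = -7.64°C
4000–1900 m, dry descent: Δz = 2.1 km ⇒ ΔT = +20.58°C; T = 12.94°C

12.94°C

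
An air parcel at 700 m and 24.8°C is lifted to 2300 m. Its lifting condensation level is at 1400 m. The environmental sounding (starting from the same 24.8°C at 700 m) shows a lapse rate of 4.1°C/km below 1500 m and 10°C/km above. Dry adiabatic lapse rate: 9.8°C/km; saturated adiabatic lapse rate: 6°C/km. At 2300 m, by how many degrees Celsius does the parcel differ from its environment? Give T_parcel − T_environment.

Parcel:
  700–1400 m, dry: Δz = 0.7 km ⇒ ΔT = -6.86°C; T = 17.94°C
  1400–2300 m, saturated: Δz = 0.9 km ⇒ ΔT = -5.4°C; T = 12.54°C
Environment:
  700–1500 m, environment, lower layer: Δz = 0.8 km ⇒ ΔT = -3.28°C; T = 21.52°C
  1500–2300 m, environment, upper layer: Δz = 0.8 km ⇒ ΔT = -8°C; T = 13.52°C
T_parcel − T_env = 12.54 − 13.52 = -0.98°C

-0.98°C (parcel cooler than environment)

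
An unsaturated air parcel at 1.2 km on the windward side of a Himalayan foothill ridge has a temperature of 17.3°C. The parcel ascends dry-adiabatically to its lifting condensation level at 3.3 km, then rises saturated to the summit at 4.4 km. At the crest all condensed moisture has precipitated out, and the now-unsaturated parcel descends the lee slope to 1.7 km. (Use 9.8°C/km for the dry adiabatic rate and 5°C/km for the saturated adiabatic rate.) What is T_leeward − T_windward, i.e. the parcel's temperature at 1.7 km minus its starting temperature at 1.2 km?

+0.38°C

From 1200 m to 3300 m (dry): cools by 9.8 × 2.1 = 20.58°C, giving -3.28°C.
From 3300 m to 4400 m (saturated): cools by 5 × 1.1 = 5.5°C, giving -8.78°C.
From 4400 m to 1700 m (dry descent): warms by 9.8 × 2.7 = 26.46°C, giving 17.68°C.
Net change vs windward start: 17.68 − 17.3 = +0.38°C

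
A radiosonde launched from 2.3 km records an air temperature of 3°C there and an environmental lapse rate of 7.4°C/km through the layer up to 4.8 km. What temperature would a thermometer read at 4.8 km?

-15.5°C

2300–4800 m, environmental: Δz = 2.5 km ⇒ ΔT = -18.5°C; T = -15.5°C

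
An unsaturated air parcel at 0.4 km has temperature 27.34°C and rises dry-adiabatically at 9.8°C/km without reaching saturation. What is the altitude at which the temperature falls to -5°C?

Height above start = (27.34 − (-5)) / 9.8 = 3.3 km
Altitude = 400 m + 3300 m = 3700 m

3.7 km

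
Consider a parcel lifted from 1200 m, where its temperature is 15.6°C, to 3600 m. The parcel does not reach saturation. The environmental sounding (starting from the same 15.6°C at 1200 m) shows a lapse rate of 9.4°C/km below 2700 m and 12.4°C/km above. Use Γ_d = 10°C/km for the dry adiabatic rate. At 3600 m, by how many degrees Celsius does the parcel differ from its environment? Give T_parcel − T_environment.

+1.26°C (parcel warmer than environment)

Parcel:
  From 1200 m to 3600 m (dry): cools by 10 × 2.4 = 24°C, giving -8.4°C.
Environment:
  From 1200 m to 2700 m (environment, lower layer): cools by 9.4 × 1.5 = 14.1°C, giving 1.5°C.
  From 2700 m to 3600 m (environment, upper layer): cools by 12.4 × 0.9 = 11.16°C, giving -9.66°C.
T_parcel − T_env = -8.4 − (-9.66) = +1.26°C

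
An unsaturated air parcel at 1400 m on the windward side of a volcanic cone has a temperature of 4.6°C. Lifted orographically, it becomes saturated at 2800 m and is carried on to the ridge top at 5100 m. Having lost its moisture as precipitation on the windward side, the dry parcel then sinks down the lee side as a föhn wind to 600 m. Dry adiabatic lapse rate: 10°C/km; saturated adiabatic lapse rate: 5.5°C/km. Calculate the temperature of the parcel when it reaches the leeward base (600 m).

1400–2800 m, dry: Δz = 1.4 km ⇒ ΔT = -14°C; T = -9.4°C
2800–5100 m, saturated: Δz = 2.3 km ⇒ ΔT = -12.65°C; T = -22.05°C
5100–600 m, dry descent: Δz = 4.5 km ⇒ ΔT = +45°C; T = 22.95°C

22.95°C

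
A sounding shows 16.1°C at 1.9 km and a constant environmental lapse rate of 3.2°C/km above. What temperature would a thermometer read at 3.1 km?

12.26°C

1900–3100 m, environmental: Δz = 1.2 km ⇒ ΔT = -3.84°C; T = 12.26°C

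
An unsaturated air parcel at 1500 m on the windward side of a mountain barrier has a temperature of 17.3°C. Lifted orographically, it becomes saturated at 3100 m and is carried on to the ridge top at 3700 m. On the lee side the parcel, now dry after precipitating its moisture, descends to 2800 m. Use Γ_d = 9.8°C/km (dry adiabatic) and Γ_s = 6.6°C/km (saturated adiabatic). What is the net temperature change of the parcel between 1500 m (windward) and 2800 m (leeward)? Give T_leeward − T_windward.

-10.82°C

1500 → 3100 m (dry, 9.8°C/km): ΔT = -9.8 × 1.6 = -15.68°C → T = 1.62°C
3100 → 3700 m (saturated, 6.6°C/km): ΔT = -6.6 × 0.6 = -3.96°C → T = -2.34°C
3700 → 2800 m (dry descent, 9.8°C/km): ΔT = +9.8 × 0.9 = +8.82°C → T = 6.48°C
Net change vs windward start: 6.48 − 17.3 = -10.82°C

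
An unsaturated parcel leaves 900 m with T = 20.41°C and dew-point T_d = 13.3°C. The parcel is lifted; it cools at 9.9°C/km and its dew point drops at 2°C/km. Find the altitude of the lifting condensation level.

1800 m

T and T_d converge at 9.9 − 2 = 7.9°C per km
Height above start = (20.41 − 13.3) / 7.9 = 0.9 km
LCL altitude = 900 m + 900 m = 1800 m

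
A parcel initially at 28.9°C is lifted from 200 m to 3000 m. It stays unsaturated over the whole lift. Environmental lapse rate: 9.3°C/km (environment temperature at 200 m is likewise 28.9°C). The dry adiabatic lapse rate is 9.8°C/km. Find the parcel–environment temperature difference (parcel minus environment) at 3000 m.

-1.4°C (parcel cooler than environment)

Parcel:
  Dry to 3000 m: -9.8 × 2.8 km = -27.44°C, so T = 1.46°C.
Environment:
  Environment to 3000 m: -9.3 × 2.8 km = -26.04°C, so T = 2.86°C.
T_parcel − T_env = 1.46 − 2.86 = -1.4°C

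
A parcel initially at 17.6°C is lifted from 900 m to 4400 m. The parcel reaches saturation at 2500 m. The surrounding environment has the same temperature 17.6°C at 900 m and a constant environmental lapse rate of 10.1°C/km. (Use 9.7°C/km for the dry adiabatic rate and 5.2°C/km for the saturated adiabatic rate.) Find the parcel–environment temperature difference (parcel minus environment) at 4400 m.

+9.95°C (parcel warmer than environment)

Parcel:
  900 → 2500 m (dry, 9.7°C/km): ΔT = -9.7 × 1.6 = -15.52°C → T = 2.08°C
  2500 → 4400 m (saturated, 5.2°C/km): ΔT = -5.2 × 1.9 = -9.88°C → T = -7.8°C
Environment:
  900 → 4400 m (environment, 10.1°C/km): ΔT = -10.1 × 3.5 = -35.35°C → T = -17.75°C
T_parcel − T_env = -7.8 − (-17.75) = +9.95°C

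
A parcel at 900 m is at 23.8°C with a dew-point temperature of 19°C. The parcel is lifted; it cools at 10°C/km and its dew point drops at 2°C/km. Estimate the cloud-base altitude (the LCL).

T and T_d converge at 10 − 2 = 8°C per km
Height above start = (23.8 − 19) / 8 = 0.6 km
LCL altitude = 900 m + 600 m = 1500 m

1500 m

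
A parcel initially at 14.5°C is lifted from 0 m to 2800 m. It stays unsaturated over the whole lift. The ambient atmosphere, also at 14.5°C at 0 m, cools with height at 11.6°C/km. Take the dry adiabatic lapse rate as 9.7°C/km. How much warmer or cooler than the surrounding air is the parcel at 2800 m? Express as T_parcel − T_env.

+5.32°C (parcel warmer than environment)

Parcel:
  0 → 2800 m (dry, 9.7°C/km): ΔT = -9.7 × 2.8 = -27.16°C → T = -12.66°C
Environment:
  0 → 2800 m (environment, 11.6°C/km): ΔT = -11.6 × 2.8 = -32.48°C → T = -17.98°C
T_parcel − T_env = -12.66 − (-17.98) = +5.32°C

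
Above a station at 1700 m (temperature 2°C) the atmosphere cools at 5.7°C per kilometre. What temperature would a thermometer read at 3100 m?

1700 → 3100 m (environmental, 5.7°C/km): ΔT = -5.7 × 1.4 = -7.98°C → T = -5.98°C

-5.98°C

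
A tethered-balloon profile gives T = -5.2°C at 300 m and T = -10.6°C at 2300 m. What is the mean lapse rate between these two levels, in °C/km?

Γ = −ΔT/Δz = (-5.2 − (-10.6)) / (2300 − 300) m
  = 5.4°C / 2 km = 2.7°C/km

2.7°C/km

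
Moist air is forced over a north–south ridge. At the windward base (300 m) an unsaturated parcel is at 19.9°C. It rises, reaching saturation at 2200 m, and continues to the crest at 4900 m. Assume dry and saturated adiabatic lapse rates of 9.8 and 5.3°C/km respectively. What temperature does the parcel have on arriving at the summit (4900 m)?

-13.03°C

From 300 m to 2200 m (dry): cools by 9.8 × 1.9 = 18.62°C, giving 1.28°C.
From 2200 m to 4900 m (saturated): cools by 5.3 × 2.7 = 14.31°C, giving -13.03°C.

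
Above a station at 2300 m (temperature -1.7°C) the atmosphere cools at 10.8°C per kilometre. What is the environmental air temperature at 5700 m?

From 2300 m to 5700 m (environmental): cools by 10.8 × 3.4 = 36.72°C, giving -38.42°C.

-38.42°C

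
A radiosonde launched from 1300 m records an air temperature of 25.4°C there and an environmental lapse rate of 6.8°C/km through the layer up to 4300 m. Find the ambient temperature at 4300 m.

Environmental to 4300 m: -6.8 × 3 km = -20.4°C, so T = 5°C.

5°C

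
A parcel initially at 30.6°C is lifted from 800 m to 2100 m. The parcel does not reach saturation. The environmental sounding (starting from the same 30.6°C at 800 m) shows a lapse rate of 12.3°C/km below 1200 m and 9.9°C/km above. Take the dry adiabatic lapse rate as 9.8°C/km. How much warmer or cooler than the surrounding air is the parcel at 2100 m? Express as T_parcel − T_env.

Parcel:
  Dry to 2100 m: -9.8 × 1.3 km = -12.74°C, so T = 17.86°C.
Environment:
  Environment, lower layer to 1200 m: -12.3 × 0.4 km = -4.92°C, so T = 25.68°C.
  Environment, upper layer to 2100 m: -9.9 × 0.9 km = -8.91°C, so T = 16.77°C.
T_parcel − T_env = 17.86 − 16.77 = +1.09°C

+1.09°C (parcel warmer than environment)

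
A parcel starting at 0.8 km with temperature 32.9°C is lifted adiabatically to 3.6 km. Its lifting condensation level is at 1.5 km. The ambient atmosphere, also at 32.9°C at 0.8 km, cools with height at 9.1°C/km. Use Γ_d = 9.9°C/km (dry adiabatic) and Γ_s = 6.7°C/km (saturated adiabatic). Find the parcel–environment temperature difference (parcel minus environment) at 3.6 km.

Parcel:
  800–1500 m, dry: Δz = 0.7 km ⇒ ΔT = -6.93°C; T = 25.97°C
  1500–3600 m, saturated: Δz = 2.1 km ⇒ ΔT = -14.07°C; T = 11.9°C
Environment:
  800–3600 m, environment: Δz = 2.8 km ⇒ ΔT = -25.48°C; T = 7.42°C
T_parcel − T_env = 11.9 − 7.42 = +4.48°C

+4.48°C (parcel warmer than environment)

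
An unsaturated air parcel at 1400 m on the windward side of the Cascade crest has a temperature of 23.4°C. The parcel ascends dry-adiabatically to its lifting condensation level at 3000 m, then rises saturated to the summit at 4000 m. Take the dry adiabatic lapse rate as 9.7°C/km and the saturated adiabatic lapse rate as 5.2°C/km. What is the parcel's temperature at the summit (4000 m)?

2.68°C

1400 → 3000 m (dry, 9.7°C/km): ΔT = -9.7 × 1.6 = -15.52°C → T = 7.88°C
3000 → 4000 m (saturated, 5.2°C/km): ΔT = -5.2 × 1 = -5.2°C → T = 2.68°C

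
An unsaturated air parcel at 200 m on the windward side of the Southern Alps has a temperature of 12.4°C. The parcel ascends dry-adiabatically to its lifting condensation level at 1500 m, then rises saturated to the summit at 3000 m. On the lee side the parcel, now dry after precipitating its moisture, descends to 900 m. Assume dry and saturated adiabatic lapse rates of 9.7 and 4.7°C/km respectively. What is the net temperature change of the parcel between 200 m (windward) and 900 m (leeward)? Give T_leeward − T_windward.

200 → 1500 m (dry, 9.7°C/km): ΔT = -9.7 × 1.3 = -12.61°C → T = -0.21°C
1500 → 3000 m (saturated, 4.7°C/km): ΔT = -4.7 × 1.5 = -7.05°C → T = -7.26°C
3000 → 900 m (dry descent, 9.7°C/km): ΔT = +9.7 × 2.1 = +20.37°C → T = 13.11°C
Net change vs windward start: 13.11 − 12.4 = +0.71°C

+0.71°C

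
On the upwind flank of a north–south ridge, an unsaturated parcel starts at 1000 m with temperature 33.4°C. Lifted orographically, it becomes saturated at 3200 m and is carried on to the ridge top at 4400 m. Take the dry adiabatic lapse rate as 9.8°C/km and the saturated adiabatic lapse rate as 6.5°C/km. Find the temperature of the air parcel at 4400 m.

1000–3200 m, dry: Δz = 2.2 km ⇒ ΔT = -21.56°C; T = 11.84°C
3200–4400 m, saturated: Δz = 1.2 km ⇒ ΔT = -7.8°C; T = 4.04°C

4.04°C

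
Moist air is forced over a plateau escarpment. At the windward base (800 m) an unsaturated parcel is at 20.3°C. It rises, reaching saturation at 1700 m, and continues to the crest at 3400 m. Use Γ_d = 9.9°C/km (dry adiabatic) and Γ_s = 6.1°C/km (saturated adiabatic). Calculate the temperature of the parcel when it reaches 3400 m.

1.02°C

From 800 m to 1700 m (dry): cools by 9.9 × 0.9 = 8.91°C, giving 11.39°C.
From 1700 m to 3400 m (saturated): cools by 6.1 × 1.7 = 10.37°C, giving 1.02°C.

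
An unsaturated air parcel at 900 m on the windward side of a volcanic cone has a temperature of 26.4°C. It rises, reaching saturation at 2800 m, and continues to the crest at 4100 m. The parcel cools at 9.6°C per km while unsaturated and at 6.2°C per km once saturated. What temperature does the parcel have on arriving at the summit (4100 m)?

900 → 2800 m (dry, 9.6°C/km): ΔT = -9.6 × 1.9 = -18.24°C → T = 8.16°C
2800 → 4100 m (saturated, 6.2°C/km): ΔT = -6.2 × 1.3 = -8.06°C → T = 0.1°C

0.1°C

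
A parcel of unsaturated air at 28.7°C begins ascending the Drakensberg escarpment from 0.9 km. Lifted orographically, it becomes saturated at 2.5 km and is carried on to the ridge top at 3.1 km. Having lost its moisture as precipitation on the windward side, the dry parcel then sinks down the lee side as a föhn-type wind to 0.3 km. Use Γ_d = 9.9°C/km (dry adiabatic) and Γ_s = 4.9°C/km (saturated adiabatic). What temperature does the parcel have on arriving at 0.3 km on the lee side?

Dry to 2500 m: -9.9 × 1.6 km = -15.84°C, so T = 12.86°C.
Saturated to 3100 m: -4.9 × 0.6 km = -2.94°C, so T = 9.92°C.
Dry descent to 300 m: +9.9 × 2.8 km = +27.72°C, so T = 37.64°C.

37.64°C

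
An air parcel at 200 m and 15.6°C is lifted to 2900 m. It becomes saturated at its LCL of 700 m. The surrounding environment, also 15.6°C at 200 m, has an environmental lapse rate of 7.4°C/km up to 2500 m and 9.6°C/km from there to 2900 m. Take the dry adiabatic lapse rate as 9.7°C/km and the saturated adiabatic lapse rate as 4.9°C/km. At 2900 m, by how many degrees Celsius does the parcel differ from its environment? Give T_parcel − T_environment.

Parcel:
  200 → 700 m (dry, 9.7°C/km): ΔT = -9.7 × 0.5 = -4.85°C → T = 10.75°C
  700 → 2900 m (saturated, 4.9°C/km): ΔT = -4.9 × 2.2 = -10.78°C → T = -0.03°C
Environment:
  200 → 2500 m (environment, lower layer, 7.4°C/km): ΔT = -7.4 × 2.3 = -17.02°C → T = -1.42°C
  2500 → 2900 m (environment, upper layer, 9.6°C/km): ΔT = -9.6 × 0.4 = -3.84°C → T = -5.26°C
T_parcel − T_env = -0.03 − (-5.26) = +5.23°C

+5.23°C (parcel warmer than environment)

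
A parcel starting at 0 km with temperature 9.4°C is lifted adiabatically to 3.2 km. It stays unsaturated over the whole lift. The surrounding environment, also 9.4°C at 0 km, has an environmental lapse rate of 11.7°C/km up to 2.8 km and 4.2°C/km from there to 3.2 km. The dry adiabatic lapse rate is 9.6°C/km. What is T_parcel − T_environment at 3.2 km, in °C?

Parcel:
  From 0 m to 3200 m (dry): cools by 9.6 × 3.2 = 30.72°C, giving -21.32°C.
Environment:
  From 0 m to 2800 m (environment, lower layer): cools by 11.7 × 2.8 = 32.76°C, giving -23.36°C.
  From 2800 m to 3200 m (environment, upper layer): cools by 4.2 × 0.4 = 1.68°C, giving -25.04°C.
T_parcel − T_env = -21.32 − (-25.04) = +3.72°C

+3.72°C (parcel warmer than environment)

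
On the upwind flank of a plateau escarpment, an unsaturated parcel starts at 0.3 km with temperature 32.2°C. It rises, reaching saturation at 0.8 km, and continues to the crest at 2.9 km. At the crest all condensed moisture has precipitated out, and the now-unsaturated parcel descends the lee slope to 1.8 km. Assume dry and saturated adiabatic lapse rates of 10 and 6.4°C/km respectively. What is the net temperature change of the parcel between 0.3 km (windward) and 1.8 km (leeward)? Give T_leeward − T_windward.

300–800 m, dry: Δz = 0.5 km ⇒ ΔT = -5°C; T = 27.2°C
800–2900 m, saturated: Δz = 2.1 km ⇒ ΔT = -13.44°C; T = 13.76°C
2900–1800 m, dry descent: Δz = 1.1 km ⇒ ΔT = +11°C; T = 24.76°C
Net change vs windward start: 24.76 − 32.2 = -7.44°C

-7.44°C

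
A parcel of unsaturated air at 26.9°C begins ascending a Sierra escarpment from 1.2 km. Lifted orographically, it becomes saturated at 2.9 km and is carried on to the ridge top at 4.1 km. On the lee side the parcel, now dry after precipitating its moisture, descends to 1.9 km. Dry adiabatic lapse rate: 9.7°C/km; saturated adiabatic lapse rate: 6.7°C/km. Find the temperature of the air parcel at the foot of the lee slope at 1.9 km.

Dry to 2900 m: -9.7 × 1.7 km = -16.49°C, so T = 10.41°C.
Saturated to 4100 m: -6.7 × 1.2 km = -8.04°C, so T = 2.37°C.
Dry descent to 1900 m: +9.7 × 2.2 km = +21.34°C, so T = 23.71°C.

23.71°C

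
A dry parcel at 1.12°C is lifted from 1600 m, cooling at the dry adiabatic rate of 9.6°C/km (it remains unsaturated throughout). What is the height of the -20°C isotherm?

3800 m

Height above start = (1.12 − (-20)) / 9.6 = 2.2 km
Altitude = 1600 m + 2200 m = 3800 m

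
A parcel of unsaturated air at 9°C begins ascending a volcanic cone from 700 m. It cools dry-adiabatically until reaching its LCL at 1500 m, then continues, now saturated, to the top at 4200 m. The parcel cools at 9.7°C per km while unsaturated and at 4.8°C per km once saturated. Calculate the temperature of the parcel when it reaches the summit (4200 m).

-11.72°C

Dry to 1500 m: -9.7 × 0.8 km = -7.76°C, so T = 1.24°C.
Saturated to 4200 m: -4.8 × 2.7 km = -12.96°C, so T = -11.72°C.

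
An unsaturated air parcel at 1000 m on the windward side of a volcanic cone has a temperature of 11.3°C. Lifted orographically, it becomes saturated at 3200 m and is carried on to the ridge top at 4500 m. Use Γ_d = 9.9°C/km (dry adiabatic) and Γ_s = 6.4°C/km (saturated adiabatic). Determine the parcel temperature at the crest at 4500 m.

-18.8°C

1000–3200 m, dry: Δz = 2.2 km ⇒ ΔT = -21.78°C; T = -10.48°C
3200–4500 m, saturated: Δz = 1.3 km ⇒ ΔT = -8.32°C; T = -18.8°C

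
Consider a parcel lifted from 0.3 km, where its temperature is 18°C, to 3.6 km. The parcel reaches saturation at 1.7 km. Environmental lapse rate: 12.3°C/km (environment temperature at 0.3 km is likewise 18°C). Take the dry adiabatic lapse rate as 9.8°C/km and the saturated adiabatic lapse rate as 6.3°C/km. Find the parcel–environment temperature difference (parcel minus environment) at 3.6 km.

+14.9°C (parcel warmer than environment)

Parcel:
  From 300 m to 1700 m (dry): cools by 9.8 × 1.4 = 13.72°C, giving 4.28°C.
  From 1700 m to 3600 m (saturated): cools by 6.3 × 1.9 = 11.97°C, giving -7.69°C.
Environment:
  From 300 m to 3600 m (environment): cools by 12.3 × 3.3 = 40.59°C, giving -22.59°C.
T_parcel − T_env = -7.69 − (-22.59) = +14.9°C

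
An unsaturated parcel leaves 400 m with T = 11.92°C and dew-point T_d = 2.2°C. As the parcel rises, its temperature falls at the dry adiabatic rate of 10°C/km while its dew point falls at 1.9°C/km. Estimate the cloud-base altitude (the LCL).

1600 m

T and T_d converge at 10 − 1.9 = 8.1°C per km
Height above start = (11.92 − 2.2) / 8.1 = 1.2 km
LCL altitude = 400 m + 1200 m = 1600 m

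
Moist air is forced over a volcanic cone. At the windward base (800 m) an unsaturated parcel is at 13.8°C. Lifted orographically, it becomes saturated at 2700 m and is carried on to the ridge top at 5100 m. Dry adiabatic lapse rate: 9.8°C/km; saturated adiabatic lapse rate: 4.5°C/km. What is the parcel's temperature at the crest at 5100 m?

Dry to 2700 m: -9.8 × 1.9 km = -18.62°C, so T = -4.82°C.
Saturated to 5100 m: -4.5 × 2.4 km = -10.8°C, so T = -15.62°C.

-15.62°C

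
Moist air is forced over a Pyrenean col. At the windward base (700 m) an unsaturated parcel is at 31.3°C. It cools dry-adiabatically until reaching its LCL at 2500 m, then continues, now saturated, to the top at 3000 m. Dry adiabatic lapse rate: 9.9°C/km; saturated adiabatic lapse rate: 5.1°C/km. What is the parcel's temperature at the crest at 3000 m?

10.93°C

700–2500 m, dry: Δz = 1.8 km ⇒ ΔT = -17.82°C; T = 13.48°C
2500–3000 m, saturated: Δz = 0.5 km ⇒ ΔT = -2.55°C; T = 10.93°C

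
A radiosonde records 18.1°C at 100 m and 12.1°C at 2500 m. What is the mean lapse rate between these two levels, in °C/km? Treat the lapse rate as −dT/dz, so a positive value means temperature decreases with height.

Γ = −ΔT/Δz = (18.1 − 12.1) / (2500 − 100) m
  = 6°C / 2.4 km = 2.5°C/km

2.5°C/km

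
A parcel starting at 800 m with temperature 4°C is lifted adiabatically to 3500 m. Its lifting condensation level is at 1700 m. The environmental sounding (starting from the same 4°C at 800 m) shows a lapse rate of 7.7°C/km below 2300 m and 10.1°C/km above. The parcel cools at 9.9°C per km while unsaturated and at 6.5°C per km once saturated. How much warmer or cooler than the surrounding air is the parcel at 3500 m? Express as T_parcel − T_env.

+3.06°C (parcel warmer than environment)

Parcel:
  Dry to 1700 m: -9.9 × 0.9 km = -8.91°C, so T = -4.91°C.
  Saturated to 3500 m: -6.5 × 1.8 km = -11.7°C, so T = -16.61°C.
Environment:
  Environment, lower layer to 2300 m: -7.7 × 1.5 km = -11.55°C, so T = -7.55°C.
  Environment, upper layer to 3500 m: -10.1 × 1.2 km = -12.12°C, so T = -19.67°C.
T_parcel − T_env = -16.61 − (-19.67) = +3.06°C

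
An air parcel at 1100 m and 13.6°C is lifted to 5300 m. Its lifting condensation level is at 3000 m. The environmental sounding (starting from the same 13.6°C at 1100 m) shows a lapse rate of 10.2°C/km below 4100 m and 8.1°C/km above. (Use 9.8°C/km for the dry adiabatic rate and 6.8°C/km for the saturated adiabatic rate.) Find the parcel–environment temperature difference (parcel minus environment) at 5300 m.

+6.06°C (parcel warmer than environment)

Parcel:
  1100–3000 m, dry: Δz = 1.9 km ⇒ ΔT = -18.62°C; T = -5.02°C
  3000–5300 m, saturated: Δz = 2.3 km ⇒ ΔT = -15.64°C; T = -20.66°C
Environment:
  1100–4100 m, environment, lower layer: Δz = 3 km ⇒ ΔT = -30.6°C; T = -17°C
  4100–5300 m, environment, upper layer: Δz = 1.2 km ⇒ ΔT = -9.72°C; T = -26.72°C
T_parcel − T_env = -20.66 − (-26.72) = +6.06°C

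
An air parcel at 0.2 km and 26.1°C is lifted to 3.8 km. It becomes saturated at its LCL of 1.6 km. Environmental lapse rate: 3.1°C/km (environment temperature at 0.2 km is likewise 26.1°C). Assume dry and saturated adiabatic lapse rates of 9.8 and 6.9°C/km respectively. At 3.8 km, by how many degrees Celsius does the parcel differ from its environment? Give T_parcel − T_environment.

Parcel:
  200 → 1600 m (dry, 9.8°C/km): ΔT = -9.8 × 1.4 = -13.72°C → T = 12.38°C
  1600 → 3800 m (saturated, 6.9°C/km): ΔT = -6.9 × 2.2 = -15.18°C → T = -2.8°C
Environment:
  200 → 3800 m (environment, 3.1°C/km): ΔT = -3.1 × 3.6 = -11.16°C → T = 14.94°C
T_parcel − T_env = -2.8 − 14.94 = -17.74°C

-17.74°C (parcel cooler than environment)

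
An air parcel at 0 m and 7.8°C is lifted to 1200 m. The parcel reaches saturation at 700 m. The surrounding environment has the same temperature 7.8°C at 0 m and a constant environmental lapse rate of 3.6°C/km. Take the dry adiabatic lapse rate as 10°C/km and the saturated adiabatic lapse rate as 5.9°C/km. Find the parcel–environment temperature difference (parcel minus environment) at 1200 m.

-5.63°C (parcel cooler than environment)

Parcel:
  0–700 m, dry: Δz = 0.7 km ⇒ ΔT = -7°C; T = 0.8°C
  700–1200 m, saturated: Δz = 0.5 km ⇒ ΔT = -2.95°C; T = -2.15°C
Environment:
  0–1200 m, environment: Δz = 1.2 km ⇒ ΔT = -4.32°C; T = 3.48°C
T_parcel − T_env = -2.15 − 3.48 = -5.63°C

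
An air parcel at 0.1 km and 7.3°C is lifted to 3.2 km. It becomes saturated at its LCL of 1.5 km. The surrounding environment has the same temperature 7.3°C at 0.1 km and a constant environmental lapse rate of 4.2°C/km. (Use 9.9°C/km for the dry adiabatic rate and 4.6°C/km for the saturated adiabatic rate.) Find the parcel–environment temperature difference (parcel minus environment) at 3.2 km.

-8.66°C (parcel cooler than environment)

Parcel:
  From 100 m to 1500 m (dry): cools by 9.9 × 1.4 = 13.86°C, giving -6.56°C.
  From 1500 m to 3200 m (saturated): cools by 4.6 × 1.7 = 7.82°C, giving -14.38°C.
Environment:
  From 100 m to 3200 m (environment): cools by 4.2 × 3.1 = 13.02°C, giving -5.72°C.
T_parcel − T_env = -14.38 − (-5.72) = -8.66°C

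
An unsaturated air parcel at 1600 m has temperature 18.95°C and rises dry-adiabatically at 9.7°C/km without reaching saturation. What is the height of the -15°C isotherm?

Height above start = (18.95 − (-15)) / 9.7 = 3.5 km
Altitude = 1600 m + 3500 m = 5100 m

5100 m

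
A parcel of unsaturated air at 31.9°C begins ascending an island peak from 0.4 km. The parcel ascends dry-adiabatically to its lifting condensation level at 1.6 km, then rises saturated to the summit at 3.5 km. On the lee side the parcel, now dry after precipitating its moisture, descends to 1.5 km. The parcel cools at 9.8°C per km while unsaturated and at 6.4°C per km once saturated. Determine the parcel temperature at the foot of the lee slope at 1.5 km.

Dry to 1600 m: -9.8 × 1.2 km = -11.76°C, so T = 20.14°C.
Saturated to 3500 m: -6.4 × 1.9 km = -12.16°C, so T = 7.98°C.
Dry descent to 1500 m: +9.8 × 2 km = +19.6°C, so T = 27.58°C.

27.58°C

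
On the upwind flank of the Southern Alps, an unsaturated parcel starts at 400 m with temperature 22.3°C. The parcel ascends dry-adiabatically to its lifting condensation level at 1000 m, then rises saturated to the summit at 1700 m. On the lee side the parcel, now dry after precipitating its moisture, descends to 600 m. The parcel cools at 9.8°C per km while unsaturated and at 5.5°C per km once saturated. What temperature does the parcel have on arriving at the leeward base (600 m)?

Dry to 1000 m: -9.8 × 0.6 km = -5.88°C, so T = 16.42°C.
Saturated to 1700 m: -5.5 × 0.7 km = -3.85°C, so T = 12.57°C.
Dry descent to 600 m: +9.8 × 1.1 km = +10.78°C, so T = 23.35°C.

23.35°C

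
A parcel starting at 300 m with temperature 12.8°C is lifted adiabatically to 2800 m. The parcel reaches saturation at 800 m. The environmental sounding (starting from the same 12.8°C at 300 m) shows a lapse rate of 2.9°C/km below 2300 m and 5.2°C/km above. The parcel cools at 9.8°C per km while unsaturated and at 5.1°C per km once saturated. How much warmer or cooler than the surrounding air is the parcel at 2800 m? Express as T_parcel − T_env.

Parcel:
  Dry to 800 m: -9.8 × 0.5 km = -4.9°C, so T = 7.9°C.
  Saturated to 2800 m: -5.1 × 2 km = -10.2°C, so T = -2.3°C.
Environment:
  Environment, lower layer to 2300 m: -2.9 × 2 km = -5.8°C, so T = 7°C.
  Environment, upper layer to 2800 m: -5.2 × 0.5 km = -2.6°C, so T = 4.4°C.
T_parcel − T_env = -2.3 − 4.4 = -6.7°C

-6.7°C (parcel cooler than environment)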